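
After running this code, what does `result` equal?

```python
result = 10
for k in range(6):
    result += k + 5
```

Let's trace through this code step by step.

Initialize: result = 10
Entering loop: for k in range(6):

After execution: result = 55
55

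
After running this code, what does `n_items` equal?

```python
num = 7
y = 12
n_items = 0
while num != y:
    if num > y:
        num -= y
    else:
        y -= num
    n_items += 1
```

Let's trace through this code step by step.

Initialize: num = 7
Initialize: y = 12
Initialize: n_items = 0
Entering loop: while num != y:

After execution: n_items = 5
5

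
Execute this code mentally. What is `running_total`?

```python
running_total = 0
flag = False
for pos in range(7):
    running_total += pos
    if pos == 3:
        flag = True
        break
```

Let's trace through this code step by step.

Initialize: running_total = 0
Initialize: flag = False
Entering loop: for pos in range(7):

After execution: running_total = 6
6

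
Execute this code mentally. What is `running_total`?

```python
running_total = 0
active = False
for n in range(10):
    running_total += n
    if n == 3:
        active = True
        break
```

Let's trace through this code step by step.

Initialize: running_total = 0
Initialize: active = False
Entering loop: for n in range(10):

After execution: running_total = 6
6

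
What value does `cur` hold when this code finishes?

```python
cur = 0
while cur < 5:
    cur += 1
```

Let's trace through this code step by step.

Initialize: cur = 0
Entering loop: while cur < 5:

After execution: cur = 5
5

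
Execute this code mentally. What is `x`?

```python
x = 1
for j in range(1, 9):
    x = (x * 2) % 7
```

Let's trace through this code step by step.

Initialize: x = 1
Entering loop: for j in range(1, 9):

After execution: x = 4
4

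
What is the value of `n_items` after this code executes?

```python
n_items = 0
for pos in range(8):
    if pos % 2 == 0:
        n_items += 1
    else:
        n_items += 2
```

Let's trace through this code step by step.

Initialize: n_items = 0
Entering loop: for pos in range(8):

After execution: n_items = 12
12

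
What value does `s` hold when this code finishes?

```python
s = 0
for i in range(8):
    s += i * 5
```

Let's trace through this code step by step.

Initialize: s = 0
Entering loop: for i in range(8):

After execution: s = 140
140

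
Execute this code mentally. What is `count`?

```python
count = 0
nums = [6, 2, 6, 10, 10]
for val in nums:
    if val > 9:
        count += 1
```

Let's trace through this code step by step.

Initialize: count = 0
Initialize: nums = [6, 2, 6, 10, 10]
Entering loop: for val in nums:

After execution: count = 2
2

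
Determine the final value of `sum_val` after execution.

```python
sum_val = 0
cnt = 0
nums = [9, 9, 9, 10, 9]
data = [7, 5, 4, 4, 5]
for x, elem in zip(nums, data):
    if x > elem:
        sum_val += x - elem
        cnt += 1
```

Let's trace through this code step by step.

Initialize: sum_val = 0
Initialize: cnt = 0
Initialize: nums = [9, 9, 9, 10, 9]
Initialize: data = [7, 5, 4, 4, 5]
Entering loop: for x, elem in zip(nums, data):

After execution: sum_val = 21
21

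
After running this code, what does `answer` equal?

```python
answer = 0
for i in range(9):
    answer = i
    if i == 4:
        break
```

Let's trace through this code step by step.

Initialize: answer = 0
Entering loop: for i in range(9):

After execution: answer = 4
4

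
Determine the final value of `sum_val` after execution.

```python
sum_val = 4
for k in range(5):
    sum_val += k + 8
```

Let's trace through this code step by step.

Initialize: sum_val = 4
Entering loop: for k in range(5):

After execution: sum_val = 54
54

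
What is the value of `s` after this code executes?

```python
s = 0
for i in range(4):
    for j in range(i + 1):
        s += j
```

Let's trace through this code step by step.

Initialize: s = 0
Entering loop: for i in range(4):

After execution: s = 10
10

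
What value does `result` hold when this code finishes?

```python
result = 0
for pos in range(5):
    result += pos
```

Let's trace through this code step by step.

Initialize: result = 0
Entering loop: for pos in range(5):

After execution: result = 10
10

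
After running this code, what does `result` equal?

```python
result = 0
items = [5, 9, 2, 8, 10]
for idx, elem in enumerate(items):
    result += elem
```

Let's trace through this code step by step.

Initialize: result = 0
Initialize: items = [5, 9, 2, 8, 10]
Entering loop: for idx, elem in enumerate(items):

After execution: result = 34
34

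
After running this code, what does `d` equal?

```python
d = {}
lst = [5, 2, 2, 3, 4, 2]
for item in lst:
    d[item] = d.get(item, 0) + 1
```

Let's trace through this code step by step.

Initialize: d = {}
Initialize: lst = [5, 2, 2, 3, 4, 2]
Entering loop: for item in lst:

After execution: d = {5: 1, 2: 3, 3: 1, 4: 1}
{5: 1, 2: 3, 3: 1, 4: 1}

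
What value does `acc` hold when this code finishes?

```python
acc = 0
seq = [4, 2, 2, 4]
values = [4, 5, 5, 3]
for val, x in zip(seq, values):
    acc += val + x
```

Let's trace through this code step by step.

Initialize: acc = 0
Initialize: seq = [4, 2, 2, 4]
Initialize: values = [4, 5, 5, 3]
Entering loop: for val, x in zip(seq, values):

After execution: acc = 29
29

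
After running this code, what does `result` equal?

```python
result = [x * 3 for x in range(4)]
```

Let's trace through this code step by step.

Initialize: result = [x * 3 for x in range(4)]

After execution: result = [0, 3, 6, 9]
[0, 3, 6, 9]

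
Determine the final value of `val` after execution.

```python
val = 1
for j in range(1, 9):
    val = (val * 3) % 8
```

Let's trace through this code step by step.

Initialize: val = 1
Entering loop: for j in range(1, 9):

After execution: val = 1
1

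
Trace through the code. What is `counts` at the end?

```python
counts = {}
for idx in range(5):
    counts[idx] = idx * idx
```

Let's trace through this code step by step.

Initialize: counts = {}
Entering loop: for idx in range(5):

After execution: counts = {0: 0, 1: 1, 2: 4, 3: 9, 4: 16}
{0: 0, 1: 1, 2: 4, 3: 9, 4: 16}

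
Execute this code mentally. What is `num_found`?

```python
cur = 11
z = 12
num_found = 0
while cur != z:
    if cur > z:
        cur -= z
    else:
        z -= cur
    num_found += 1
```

Let's trace through this code step by step.

Initialize: cur = 11
Initialize: z = 12
Initialize: num_found = 0
Entering loop: while cur != z:

After execution: num_found = 11
11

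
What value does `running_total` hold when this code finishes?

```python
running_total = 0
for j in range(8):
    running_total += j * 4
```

Let's trace through this code step by step.

Initialize: running_total = 0
Entering loop: for j in range(8):

After execution: running_total = 112
112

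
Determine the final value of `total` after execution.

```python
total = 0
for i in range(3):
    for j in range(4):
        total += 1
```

Let's trace through this code step by step.

Initialize: total = 0
Entering loop: for i in range(3):

After execution: total = 12
12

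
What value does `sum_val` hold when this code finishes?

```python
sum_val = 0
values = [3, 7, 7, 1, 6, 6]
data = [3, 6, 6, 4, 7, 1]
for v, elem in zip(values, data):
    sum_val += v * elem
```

Let's trace through this code step by step.

Initialize: sum_val = 0
Initialize: values = [3, 7, 7, 1, 6, 6]
Initialize: data = [3, 6, 6, 4, 7, 1]
Entering loop: for v, elem in zip(values, data):

After execution: sum_val = 145
145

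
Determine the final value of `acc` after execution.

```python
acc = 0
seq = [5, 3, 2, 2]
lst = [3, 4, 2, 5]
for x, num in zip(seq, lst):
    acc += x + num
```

Let's trace through this code step by step.

Initialize: acc = 0
Initialize: seq = [5, 3, 2, 2]
Initialize: lst = [3, 4, 2, 5]
Entering loop: for x, num in zip(seq, lst):

After execution: acc = 26
26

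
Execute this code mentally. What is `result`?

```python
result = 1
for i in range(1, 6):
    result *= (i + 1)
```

Let's trace through this code step by step.

Initialize: result = 1
Entering loop: for i in range(1, 6):

After execution: result = 720
720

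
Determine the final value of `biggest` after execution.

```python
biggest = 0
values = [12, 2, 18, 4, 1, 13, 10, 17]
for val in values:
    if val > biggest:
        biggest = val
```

Let's trace through this code step by step.

Initialize: biggest = 0
Initialize: values = [12, 2, 18, 4, 1, 13, 10, 17]
Entering loop: for val in values:

After execution: biggest = 18
18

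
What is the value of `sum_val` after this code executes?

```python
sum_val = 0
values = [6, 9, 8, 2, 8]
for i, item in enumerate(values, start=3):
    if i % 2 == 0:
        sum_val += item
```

Let's trace through this code step by step.

Initialize: sum_val = 0
Initialize: values = [6, 9, 8, 2, 8]
Entering loop: for i, item in enumerate(values, start=3):

After execution: sum_val = 11
11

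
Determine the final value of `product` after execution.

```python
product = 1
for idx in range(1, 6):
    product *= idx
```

Let's trace through this code step by step.

Initialize: product = 1
Entering loop: for idx in range(1, 6):

After execution: product = 120
120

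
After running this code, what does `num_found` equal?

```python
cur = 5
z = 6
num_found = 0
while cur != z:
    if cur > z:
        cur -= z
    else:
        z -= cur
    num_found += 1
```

Let's trace through this code step by step.

Initialize: cur = 5
Initialize: z = 6
Initialize: num_found = 0
Entering loop: while cur != z:

After execution: num_found = 5
5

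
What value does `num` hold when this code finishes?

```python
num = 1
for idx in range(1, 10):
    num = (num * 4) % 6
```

Let's trace through this code step by step.

Initialize: num = 1
Entering loop: for idx in range(1, 10):

After execution: num = 4
4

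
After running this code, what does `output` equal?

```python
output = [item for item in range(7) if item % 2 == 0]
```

Let's trace through this code step by step.

Initialize: output = [item for item in range(7) if item % 2 == 0]

After execution: output = [0, 2, 4, 6]
[0, 2, 4, 6]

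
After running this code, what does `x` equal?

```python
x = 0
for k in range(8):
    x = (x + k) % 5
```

Let's trace through this code step by step.

Initialize: x = 0
Entering loop: for k in range(8):

After execution: x = 3
3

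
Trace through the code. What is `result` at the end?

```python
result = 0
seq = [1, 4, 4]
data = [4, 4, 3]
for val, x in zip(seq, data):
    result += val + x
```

Let's trace through this code step by step.

Initialize: result = 0
Initialize: seq = [1, 4, 4]
Initialize: data = [4, 4, 3]
Entering loop: for val, x in zip(seq, data):

After execution: result = 20
20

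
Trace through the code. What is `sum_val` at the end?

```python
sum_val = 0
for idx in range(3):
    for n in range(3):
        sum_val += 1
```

Let's trace through this code step by step.

Initialize: sum_val = 0
Entering loop: for idx in range(3):

After execution: sum_val = 9
9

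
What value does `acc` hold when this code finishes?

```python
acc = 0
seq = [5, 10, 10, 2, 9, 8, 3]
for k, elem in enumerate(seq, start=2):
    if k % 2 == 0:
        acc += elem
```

Let's trace through this code step by step.

Initialize: acc = 0
Initialize: seq = [5, 10, 10, 2, 9, 8, 3]
Entering loop: for k, elem in enumerate(seq, start=2):

After execution: acc = 27
27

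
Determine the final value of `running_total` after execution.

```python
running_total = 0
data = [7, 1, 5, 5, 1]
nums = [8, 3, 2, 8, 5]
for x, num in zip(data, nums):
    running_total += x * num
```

Let's trace through this code step by step.

Initialize: running_total = 0
Initialize: data = [7, 1, 5, 5, 1]
Initialize: nums = [8, 3, 2, 8, 5]
Entering loop: for x, num in zip(data, nums):

After execution: running_total = 114
114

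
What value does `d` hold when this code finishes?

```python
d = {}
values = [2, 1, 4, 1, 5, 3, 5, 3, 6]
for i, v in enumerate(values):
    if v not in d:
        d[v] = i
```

Let's trace through this code step by step.

Initialize: d = {}
Initialize: values = [2, 1, 4, 1, 5, 3, 5, 3, 6]
Entering loop: for i, v in enumerate(values):

After execution: d = {2: 0, 1: 1, 4: 2, 5: 4, 3: 5, 6: 8}
{2: 0, 1: 1, 4: 2, 5: 4, 3: 5, 6: 8}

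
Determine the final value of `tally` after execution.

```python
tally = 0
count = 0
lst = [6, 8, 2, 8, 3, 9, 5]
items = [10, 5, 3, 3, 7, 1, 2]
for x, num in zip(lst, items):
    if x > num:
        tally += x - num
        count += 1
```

Let's trace through this code step by step.

Initialize: tally = 0
Initialize: count = 0
Initialize: lst = [6, 8, 2, 8, 3, 9, 5]
Initialize: items = [10, 5, 3, 3, 7, 1, 2]
Entering loop: for x, num in zip(lst, items):

After execution: tally = 19
19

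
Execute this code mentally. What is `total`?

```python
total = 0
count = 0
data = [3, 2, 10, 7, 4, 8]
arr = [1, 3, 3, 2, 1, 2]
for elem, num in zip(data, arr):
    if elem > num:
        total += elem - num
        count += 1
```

Let's trace through this code step by step.

Initialize: total = 0
Initialize: count = 0
Initialize: data = [3, 2, 10, 7, 4, 8]
Initialize: arr = [1, 3, 3, 2, 1, 2]
Entering loop: for elem, num in zip(data, arr):

After execution: total = 23
23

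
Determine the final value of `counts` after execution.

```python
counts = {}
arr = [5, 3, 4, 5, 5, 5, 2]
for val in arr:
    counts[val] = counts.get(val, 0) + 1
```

Let's trace through this code step by step.

Initialize: counts = {}
Initialize: arr = [5, 3, 4, 5, 5, 5, 2]
Entering loop: for val in arr:

After execution: counts = {5: 4, 3: 1, 4: 1, 2: 1}
{5: 4, 3: 1, 4: 1, 2: 1}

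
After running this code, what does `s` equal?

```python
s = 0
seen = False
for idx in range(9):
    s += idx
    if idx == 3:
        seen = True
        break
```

Let's trace through this code step by step.

Initialize: s = 0
Initialize: seen = False
Entering loop: for idx in range(9):

After execution: s = 6
6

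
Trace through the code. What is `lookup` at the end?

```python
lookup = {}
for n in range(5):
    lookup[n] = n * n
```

Let's trace through this code step by step.

Initialize: lookup = {}
Entering loop: for n in range(5):

After execution: lookup = {0: 0, 1: 1, 2: 4, 3: 9, 4: 16}
{0: 0, 1: 1, 2: 4, 3: 9, 4: 16}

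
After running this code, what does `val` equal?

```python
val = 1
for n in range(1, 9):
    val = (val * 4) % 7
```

Let's trace through this code step by step.

Initialize: val = 1
Entering loop: for n in range(1, 9):

After execution: val = 2
2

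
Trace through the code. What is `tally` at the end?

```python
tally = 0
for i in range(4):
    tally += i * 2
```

Let's trace through this code step by step.

Initialize: tally = 0
Entering loop: for i in range(4):

After execution: tally = 12
12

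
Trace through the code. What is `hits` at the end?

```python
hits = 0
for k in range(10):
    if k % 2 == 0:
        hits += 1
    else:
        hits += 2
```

Let's trace through this code step by step.

Initialize: hits = 0
Entering loop: for k in range(10):

After execution: hits = 15
15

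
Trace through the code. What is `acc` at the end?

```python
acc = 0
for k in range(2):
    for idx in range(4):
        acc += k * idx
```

Let's trace through this code step by step.

Initialize: acc = 0
Entering loop: for k in range(2):

After execution: acc = 6
6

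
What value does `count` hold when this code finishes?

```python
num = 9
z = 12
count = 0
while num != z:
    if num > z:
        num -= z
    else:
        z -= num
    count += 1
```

Let's trace through this code step by step.

Initialize: num = 9
Initialize: z = 12
Initialize: count = 0
Entering loop: while num != z:

After execution: count = 3
3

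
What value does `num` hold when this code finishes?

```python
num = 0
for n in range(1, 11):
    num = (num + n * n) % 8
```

Let's trace through this code step by step.

Initialize: num = 0
Entering loop: for n in range(1, 11):

After execution: num = 1
1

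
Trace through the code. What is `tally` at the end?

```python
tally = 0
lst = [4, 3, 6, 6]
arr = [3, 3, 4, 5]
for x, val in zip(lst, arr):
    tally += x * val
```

Let's trace through this code step by step.

Initialize: tally = 0
Initialize: lst = [4, 3, 6, 6]
Initialize: arr = [3, 3, 4, 5]
Entering loop: for x, val in zip(lst, arr):

After execution: tally = 75
75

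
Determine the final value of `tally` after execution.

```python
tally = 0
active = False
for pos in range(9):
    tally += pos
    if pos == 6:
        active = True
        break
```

Let's trace through this code step by step.

Initialize: tally = 0
Initialize: active = False
Entering loop: for pos in range(9):

After execution: tally = 21
21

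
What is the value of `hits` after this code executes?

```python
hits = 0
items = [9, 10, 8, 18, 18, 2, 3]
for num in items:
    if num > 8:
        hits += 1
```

Let's trace through this code step by step.

Initialize: hits = 0
Initialize: items = [9, 10, 8, 18, 18, 2, 3]
Entering loop: for num in items:

After execution: hits = 4
4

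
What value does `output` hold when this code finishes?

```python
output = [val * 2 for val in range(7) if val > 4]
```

Let's trace through this code step by step.

Initialize: output = [val * 2 for val in range(7) if val > 4]

After execution: output = [10, 12]
[10, 12]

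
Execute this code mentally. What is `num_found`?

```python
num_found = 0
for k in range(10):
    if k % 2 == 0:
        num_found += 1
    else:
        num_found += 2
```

Let's trace through this code step by step.

Initialize: num_found = 0
Entering loop: for k in range(10):

After execution: num_found = 15
15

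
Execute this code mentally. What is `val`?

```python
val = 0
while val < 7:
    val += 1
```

Let's trace through this code step by step.

Initialize: val = 0
Entering loop: while val < 7:

After execution: val = 7
7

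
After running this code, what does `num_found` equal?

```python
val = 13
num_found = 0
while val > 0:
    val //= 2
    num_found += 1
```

Let's trace through this code step by step.

Initialize: val = 13
Initialize: num_found = 0
Entering loop: while val > 0:

After execution: num_found = 4
4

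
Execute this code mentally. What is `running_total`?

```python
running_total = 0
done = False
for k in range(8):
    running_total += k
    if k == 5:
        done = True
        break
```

Let's trace through this code step by step.

Initialize: running_total = 0
Initialize: done = False
Entering loop: for k in range(8):

After execution: running_total = 15
15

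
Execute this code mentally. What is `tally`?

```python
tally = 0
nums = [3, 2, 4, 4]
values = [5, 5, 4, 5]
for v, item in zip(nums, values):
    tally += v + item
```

Let's trace through this code step by step.

Initialize: tally = 0
Initialize: nums = [3, 2, 4, 4]
Initialize: values = [5, 5, 4, 5]
Entering loop: for v, item in zip(nums, values):

After execution: tally = 32
32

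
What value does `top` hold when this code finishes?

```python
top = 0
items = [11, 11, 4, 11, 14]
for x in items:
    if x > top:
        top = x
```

Let's trace through this code step by step.

Initialize: top = 0
Initialize: items = [11, 11, 4, 11, 14]
Entering loop: for x in items:

After execution: top = 14
14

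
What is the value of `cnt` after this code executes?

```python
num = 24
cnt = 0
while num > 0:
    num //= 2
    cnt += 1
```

Let's trace through this code step by step.

Initialize: num = 24
Initialize: cnt = 0
Entering loop: while num > 0:

After execution: cnt = 5
5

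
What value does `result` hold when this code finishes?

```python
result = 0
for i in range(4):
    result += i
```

Let's trace through this code step by step.

Initialize: result = 0
Entering loop: for i in range(4):

After execution: result = 6
6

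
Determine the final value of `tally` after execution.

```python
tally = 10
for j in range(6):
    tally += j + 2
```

Let's trace through this code step by step.

Initialize: tally = 10
Entering loop: for j in range(6):

After execution: tally = 37
37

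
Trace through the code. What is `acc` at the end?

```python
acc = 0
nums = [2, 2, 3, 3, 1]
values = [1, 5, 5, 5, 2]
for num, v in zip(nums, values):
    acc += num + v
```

Let's trace through this code step by step.

Initialize: acc = 0
Initialize: nums = [2, 2, 3, 3, 1]
Initialize: values = [1, 5, 5, 5, 2]
Entering loop: for num, v in zip(nums, values):

After execution: acc = 29
29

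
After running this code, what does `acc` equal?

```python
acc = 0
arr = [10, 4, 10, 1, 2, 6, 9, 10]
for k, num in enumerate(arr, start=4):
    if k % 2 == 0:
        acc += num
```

Let's trace through this code step by step.

Initialize: acc = 0
Initialize: arr = [10, 4, 10, 1, 2, 6, 9, 10]
Entering loop: for k, num in enumerate(arr, start=4):

After execution: acc = 31
31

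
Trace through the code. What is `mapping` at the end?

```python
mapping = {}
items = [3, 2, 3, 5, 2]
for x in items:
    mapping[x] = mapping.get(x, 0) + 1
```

Let's trace through this code step by step.

Initialize: mapping = {}
Initialize: items = [3, 2, 3, 5, 2]
Entering loop: for x in items:

After execution: mapping = {3: 2, 2: 2, 5: 1}
{3: 2, 2: 2, 5: 1}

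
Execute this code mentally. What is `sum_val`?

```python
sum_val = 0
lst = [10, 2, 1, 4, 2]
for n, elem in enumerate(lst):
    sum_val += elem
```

Let's trace through this code step by step.

Initialize: sum_val = 0
Initialize: lst = [10, 2, 1, 4, 2]
Entering loop: for n, elem in enumerate(lst):

After execution: sum_val = 19
19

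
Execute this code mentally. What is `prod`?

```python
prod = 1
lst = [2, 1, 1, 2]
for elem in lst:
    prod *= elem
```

Let's trace through this code step by step.

Initialize: prod = 1
Initialize: lst = [2, 1, 1, 2]
Entering loop: for elem in lst:

After execution: prod = 4
4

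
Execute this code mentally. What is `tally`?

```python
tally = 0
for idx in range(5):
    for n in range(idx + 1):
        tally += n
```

Let's trace through this code step by step.

Initialize: tally = 0
Entering loop: for idx in range(5):

After execution: tally = 20
20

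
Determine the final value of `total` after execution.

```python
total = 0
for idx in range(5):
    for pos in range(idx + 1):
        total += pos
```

Let's trace through this code step by step.

Initialize: total = 0
Entering loop: for idx in range(5):

After execution: total = 20
20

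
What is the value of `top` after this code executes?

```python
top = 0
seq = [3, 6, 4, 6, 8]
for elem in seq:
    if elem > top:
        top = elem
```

Let's trace through this code step by step.

Initialize: top = 0
Initialize: seq = [3, 6, 4, 6, 8]
Entering loop: for elem in seq:

After execution: top = 8
8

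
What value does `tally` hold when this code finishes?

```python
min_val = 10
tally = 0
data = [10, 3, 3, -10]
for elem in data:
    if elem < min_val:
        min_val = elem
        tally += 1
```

Let's trace through this code step by step.

Initialize: min_val = 10
Initialize: tally = 0
Initialize: data = [10, 3, 3, -10]
Entering loop: for elem in data:

After execution: tally = 2
2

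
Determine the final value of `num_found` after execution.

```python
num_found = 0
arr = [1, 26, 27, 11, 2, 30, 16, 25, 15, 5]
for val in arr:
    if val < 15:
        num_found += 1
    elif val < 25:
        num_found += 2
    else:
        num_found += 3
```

Let's trace through this code step by step.

Initialize: num_found = 0
Initialize: arr = [1, 26, 27, 11, 2, 30, 16, 25, 15, 5]
Entering loop: for val in arr:

After execution: num_found = 20
20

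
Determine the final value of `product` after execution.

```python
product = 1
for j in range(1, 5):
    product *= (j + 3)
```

Let's trace through this code step by step.

Initialize: product = 1
Entering loop: for j in range(1, 5):

After execution: product = 840
840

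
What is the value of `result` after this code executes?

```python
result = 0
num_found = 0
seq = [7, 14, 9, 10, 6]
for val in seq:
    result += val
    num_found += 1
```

Let's trace through this code step by step.

Initialize: result = 0
Initialize: num_found = 0
Initialize: seq = [7, 14, 9, 10, 6]
Entering loop: for val in seq:

After execution: result = 46
46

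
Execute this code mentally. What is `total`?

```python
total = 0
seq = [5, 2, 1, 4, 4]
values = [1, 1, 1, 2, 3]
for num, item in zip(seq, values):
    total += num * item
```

Let's trace through this code step by step.

Initialize: total = 0
Initialize: seq = [5, 2, 1, 4, 4]
Initialize: values = [1, 1, 1, 2, 3]
Entering loop: for num, item in zip(seq, values):

After execution: total = 28
28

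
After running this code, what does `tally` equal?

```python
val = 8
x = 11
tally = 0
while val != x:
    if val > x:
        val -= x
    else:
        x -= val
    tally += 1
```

Let's trace through this code step by step.

Initialize: val = 8
Initialize: x = 11
Initialize: tally = 0
Entering loop: while val != x:

After execution: tally = 5
5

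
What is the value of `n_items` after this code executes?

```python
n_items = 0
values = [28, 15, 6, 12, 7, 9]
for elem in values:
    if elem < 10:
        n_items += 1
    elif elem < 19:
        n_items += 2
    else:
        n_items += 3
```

Let's trace through this code step by step.

Initialize: n_items = 0
Initialize: values = [28, 15, 6, 12, 7, 9]
Entering loop: for elem in values:

After execution: n_items = 10
10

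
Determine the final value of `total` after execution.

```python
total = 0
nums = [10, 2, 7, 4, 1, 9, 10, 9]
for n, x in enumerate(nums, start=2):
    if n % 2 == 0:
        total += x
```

Let's trace through this code step by step.

Initialize: total = 0
Initialize: nums = [10, 2, 7, 4, 1, 9, 10, 9]
Entering loop: for n, x in enumerate(nums, start=2):

After execution: total = 28
28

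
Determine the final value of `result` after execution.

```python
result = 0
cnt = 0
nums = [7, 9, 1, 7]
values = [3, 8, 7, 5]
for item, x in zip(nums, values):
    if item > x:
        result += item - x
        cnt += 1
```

Let's trace through this code step by step.

Initialize: result = 0
Initialize: cnt = 0
Initialize: nums = [7, 9, 1, 7]
Initialize: values = [3, 8, 7, 5]
Entering loop: for item, x in zip(nums, values):

After execution: result = 7
7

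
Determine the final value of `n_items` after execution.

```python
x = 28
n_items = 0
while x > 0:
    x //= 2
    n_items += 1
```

Let's trace through this code step by step.

Initialize: x = 28
Initialize: n_items = 0
Entering loop: while x > 0:

After execution: n_items = 5
5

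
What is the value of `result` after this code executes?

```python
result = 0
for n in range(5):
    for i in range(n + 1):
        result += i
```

Let's trace through this code step by step.

Initialize: result = 0
Entering loop: for n in range(5):

After execution: result = 20
20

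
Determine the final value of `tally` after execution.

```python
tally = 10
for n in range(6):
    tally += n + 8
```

Let's trace through this code step by step.

Initialize: tally = 10
Entering loop: for n in range(6):

After execution: tally = 73
73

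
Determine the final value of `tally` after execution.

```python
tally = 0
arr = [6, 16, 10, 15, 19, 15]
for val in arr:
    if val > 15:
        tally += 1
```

Let's trace through this code step by step.

Initialize: tally = 0
Initialize: arr = [6, 16, 10, 15, 19, 15]
Entering loop: for val in arr:

After execution: tally = 2
2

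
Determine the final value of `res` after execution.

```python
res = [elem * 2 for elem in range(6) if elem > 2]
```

Let's trace through this code step by step.

Initialize: res = [elem * 2 for elem in range(6) if elem > 2]

After execution: res = [6, 8, 10]
[6, 8, 10]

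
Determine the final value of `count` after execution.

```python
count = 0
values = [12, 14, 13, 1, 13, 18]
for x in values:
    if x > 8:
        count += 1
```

Let's trace through this code step by step.

Initialize: count = 0
Initialize: values = [12, 14, 13, 1, 13, 18]
Entering loop: for x in values:

After execution: count = 5
5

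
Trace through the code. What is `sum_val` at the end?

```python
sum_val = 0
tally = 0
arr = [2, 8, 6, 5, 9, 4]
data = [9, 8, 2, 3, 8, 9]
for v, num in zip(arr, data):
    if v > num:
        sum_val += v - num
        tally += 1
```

Let's trace through this code step by step.

Initialize: sum_val = 0
Initialize: tally = 0
Initialize: arr = [2, 8, 6, 5, 9, 4]
Initialize: data = [9, 8, 2, 3, 8, 9]
Entering loop: for v, num in zip(arr, data):

After execution: sum_val = 7
7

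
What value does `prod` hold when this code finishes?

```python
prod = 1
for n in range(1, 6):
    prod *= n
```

Let's trace through this code step by step.

Initialize: prod = 1
Entering loop: for n in range(1, 6):

After execution: prod = 120
120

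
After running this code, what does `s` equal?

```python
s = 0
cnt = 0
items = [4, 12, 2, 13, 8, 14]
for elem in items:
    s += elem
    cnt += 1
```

Let's trace through this code step by step.

Initialize: s = 0
Initialize: cnt = 0
Initialize: items = [4, 12, 2, 13, 8, 14]
Entering loop: for elem in items:

After execution: s = 53
53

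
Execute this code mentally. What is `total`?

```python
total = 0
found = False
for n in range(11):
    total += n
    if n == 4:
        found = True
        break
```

Let's trace through this code step by step.

Initialize: total = 0
Initialize: found = False
Entering loop: for n in range(11):

After execution: total = 10
10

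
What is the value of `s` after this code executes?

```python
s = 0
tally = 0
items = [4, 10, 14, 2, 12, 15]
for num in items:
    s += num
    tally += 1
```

Let's trace through this code step by step.

Initialize: s = 0
Initialize: tally = 0
Initialize: items = [4, 10, 14, 2, 12, 15]
Entering loop: for num in items:

After execution: s = 57
57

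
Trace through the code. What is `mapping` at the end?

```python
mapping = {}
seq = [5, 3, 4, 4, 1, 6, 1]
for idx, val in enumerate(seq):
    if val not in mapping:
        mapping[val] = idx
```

Let's trace through this code step by step.

Initialize: mapping = {}
Initialize: seq = [5, 3, 4, 4, 1, 6, 1]
Entering loop: for idx, val in enumerate(seq):

After execution: mapping = {5: 0, 3: 1, 4: 2, 1: 4, 6: 5}
{5: 0, 3: 1, 4: 2, 1: 4, 6: 5}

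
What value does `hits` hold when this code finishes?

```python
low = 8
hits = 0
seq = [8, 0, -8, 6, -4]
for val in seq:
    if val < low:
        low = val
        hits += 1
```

Let's trace through this code step by step.

Initialize: low = 8
Initialize: hits = 0
Initialize: seq = [8, 0, -8, 6, -4]
Entering loop: for val in seq:

After execution: hits = 2
2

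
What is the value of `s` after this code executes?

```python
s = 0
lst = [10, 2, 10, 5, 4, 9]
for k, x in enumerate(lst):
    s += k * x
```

Let's trace through this code step by step.

Initialize: s = 0
Initialize: lst = [10, 2, 10, 5, 4, 9]
Entering loop: for k, x in enumerate(lst):

After execution: s = 98
98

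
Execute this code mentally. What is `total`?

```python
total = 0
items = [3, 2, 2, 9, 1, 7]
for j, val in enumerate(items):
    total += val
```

Let's trace through this code step by step.

Initialize: total = 0
Initialize: items = [3, 2, 2, 9, 1, 7]
Entering loop: for j, val in enumerate(items):

After execution: total = 24
24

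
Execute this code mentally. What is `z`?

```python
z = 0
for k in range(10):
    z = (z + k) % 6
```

Let's trace through this code step by step.

Initialize: z = 0
Entering loop: for k in range(10):

After execution: z = 3
3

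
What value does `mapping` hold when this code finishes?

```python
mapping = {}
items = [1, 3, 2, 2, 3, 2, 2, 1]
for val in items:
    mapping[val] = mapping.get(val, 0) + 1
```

Let's trace through this code step by step.

Initialize: mapping = {}
Initialize: items = [1, 3, 2, 2, 3, 2, 2, 1]
Entering loop: for val in items:

After execution: mapping = {1: 2, 3: 2, 2: 4}
{1: 2, 3: 2, 2: 4}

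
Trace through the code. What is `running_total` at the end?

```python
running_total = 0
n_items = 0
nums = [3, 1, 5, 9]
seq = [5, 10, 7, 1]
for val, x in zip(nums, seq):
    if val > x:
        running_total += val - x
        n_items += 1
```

Let's trace through this code step by step.

Initialize: running_total = 0
Initialize: n_items = 0
Initialize: nums = [3, 1, 5, 9]
Initialize: seq = [5, 10, 7, 1]
Entering loop: for val, x in zip(nums, seq):

After execution: running_total = 8
8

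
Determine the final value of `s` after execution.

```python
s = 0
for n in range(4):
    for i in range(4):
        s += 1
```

Let's trace through this code step by step.

Initialize: s = 0
Entering loop: for n in range(4):

After execution: s = 16
16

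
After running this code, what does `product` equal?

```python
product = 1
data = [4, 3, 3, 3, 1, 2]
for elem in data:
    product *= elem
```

Let's trace through this code step by step.

Initialize: product = 1
Initialize: data = [4, 3, 3, 3, 1, 2]
Entering loop: for elem in data:

After execution: product = 216
216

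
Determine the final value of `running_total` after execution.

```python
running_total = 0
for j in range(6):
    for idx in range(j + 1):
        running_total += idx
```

Let's trace through this code step by step.

Initialize: running_total = 0
Entering loop: for j in range(6):

After execution: running_total = 35
35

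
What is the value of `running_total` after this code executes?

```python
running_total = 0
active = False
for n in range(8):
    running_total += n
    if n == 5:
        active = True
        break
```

Let's trace through this code step by step.

Initialize: running_total = 0
Initialize: active = False
Entering loop: for n in range(8):

After execution: running_total = 15
15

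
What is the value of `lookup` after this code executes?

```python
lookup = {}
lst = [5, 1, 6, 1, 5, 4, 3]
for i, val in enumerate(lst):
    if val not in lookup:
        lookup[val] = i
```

Let's trace through this code step by step.

Initialize: lookup = {}
Initialize: lst = [5, 1, 6, 1, 5, 4, 3]
Entering loop: for i, val in enumerate(lst):

After execution: lookup = {5: 0, 1: 1, 6: 2, 4: 5, 3: 6}
{5: 0, 1: 1, 6: 2, 4: 5, 3: 6}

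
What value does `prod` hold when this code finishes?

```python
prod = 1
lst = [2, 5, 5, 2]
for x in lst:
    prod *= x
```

Let's trace through this code step by step.

Initialize: prod = 1
Initialize: lst = [2, 5, 5, 2]
Entering loop: for x in lst:

After execution: prod = 100
100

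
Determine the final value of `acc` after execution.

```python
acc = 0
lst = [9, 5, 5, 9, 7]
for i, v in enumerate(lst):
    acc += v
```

Let's trace through this code step by step.

Initialize: acc = 0
Initialize: lst = [9, 5, 5, 9, 7]
Entering loop: for i, v in enumerate(lst):

After execution: acc = 35
35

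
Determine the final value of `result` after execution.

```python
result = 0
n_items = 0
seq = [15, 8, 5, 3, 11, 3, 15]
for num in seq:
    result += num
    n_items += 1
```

Let's trace through this code step by step.

Initialize: result = 0
Initialize: n_items = 0
Initialize: seq = [15, 8, 5, 3, 11, 3, 15]
Entering loop: for num in seq:

After execution: result = 60
60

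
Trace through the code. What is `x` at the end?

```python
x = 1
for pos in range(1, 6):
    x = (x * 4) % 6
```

Let's trace through this code step by step.

Initialize: x = 1
Entering loop: for pos in range(1, 6):

After execution: x = 4
4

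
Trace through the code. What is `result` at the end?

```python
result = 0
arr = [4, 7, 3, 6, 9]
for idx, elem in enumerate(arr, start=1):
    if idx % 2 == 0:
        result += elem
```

Let's trace through this code step by step.

Initialize: result = 0
Initialize: arr = [4, 7, 3, 6, 9]
Entering loop: for idx, elem in enumerate(arr, start=1):

After execution: result = 13
13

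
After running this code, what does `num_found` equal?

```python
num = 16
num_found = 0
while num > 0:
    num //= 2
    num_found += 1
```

Let's trace through this code step by step.

Initialize: num = 16
Initialize: num_found = 0
Entering loop: while num > 0:

After execution: num_found = 5
5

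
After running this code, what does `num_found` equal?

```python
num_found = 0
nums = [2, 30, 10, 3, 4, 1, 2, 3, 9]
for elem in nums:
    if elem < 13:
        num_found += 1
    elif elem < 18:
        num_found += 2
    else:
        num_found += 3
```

Let's trace through this code step by step.

Initialize: num_found = 0
Initialize: nums = [2, 30, 10, 3, 4, 1, 2, 3, 9]
Entering loop: for elem in nums:

After execution: num_found = 11
11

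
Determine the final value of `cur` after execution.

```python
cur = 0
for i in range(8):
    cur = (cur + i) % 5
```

Let's trace through this code step by step.

Initialize: cur = 0
Entering loop: for i in range(8):

After execution: cur = 3
3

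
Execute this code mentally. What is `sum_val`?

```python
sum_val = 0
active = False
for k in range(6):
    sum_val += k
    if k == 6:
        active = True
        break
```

Let's trace through this code step by step.

Initialize: sum_val = 0
Initialize: active = False
Entering loop: for k in range(6):

After execution: sum_val = 15
15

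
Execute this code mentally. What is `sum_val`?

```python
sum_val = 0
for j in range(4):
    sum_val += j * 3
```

Let's trace through this code step by step.

Initialize: sum_val = 0
Entering loop: for j in range(4):

After execution: sum_val = 18
18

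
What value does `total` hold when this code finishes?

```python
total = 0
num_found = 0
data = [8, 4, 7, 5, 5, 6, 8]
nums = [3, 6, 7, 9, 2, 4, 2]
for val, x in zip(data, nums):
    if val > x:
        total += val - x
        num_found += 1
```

Let's trace through this code step by step.

Initialize: total = 0
Initialize: num_found = 0
Initialize: data = [8, 4, 7, 5, 5, 6, 8]
Initialize: nums = [3, 6, 7, 9, 2, 4, 2]
Entering loop: for val, x in zip(data, nums):

After execution: total = 16
16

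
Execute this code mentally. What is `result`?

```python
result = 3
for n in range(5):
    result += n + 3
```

Let's trace through this code step by step.

Initialize: result = 3
Entering loop: for n in range(5):

After execution: result = 28
28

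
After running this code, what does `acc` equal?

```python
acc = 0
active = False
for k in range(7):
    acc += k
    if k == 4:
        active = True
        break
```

Let's trace through this code step by step.

Initialize: acc = 0
Initialize: active = False
Entering loop: for k in range(7):

After execution: acc = 10
10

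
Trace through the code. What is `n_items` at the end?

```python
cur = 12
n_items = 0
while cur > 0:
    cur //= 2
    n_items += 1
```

Let's trace through this code step by step.

Initialize: cur = 12
Initialize: n_items = 0
Entering loop: while cur > 0:

After execution: n_items = 4
4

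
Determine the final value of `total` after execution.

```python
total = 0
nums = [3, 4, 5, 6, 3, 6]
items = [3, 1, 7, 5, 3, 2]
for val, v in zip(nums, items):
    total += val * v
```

Let's trace through this code step by step.

Initialize: total = 0
Initialize: nums = [3, 4, 5, 6, 3, 6]
Initialize: items = [3, 1, 7, 5, 3, 2]
Entering loop: for val, v in zip(nums, items):

After execution: total = 99
99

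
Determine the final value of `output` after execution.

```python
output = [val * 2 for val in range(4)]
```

Let's trace through this code step by step.

Initialize: output = [val * 2 for val in range(4)]

After execution: output = [0, 2, 4, 6]
[0, 2, 4, 6]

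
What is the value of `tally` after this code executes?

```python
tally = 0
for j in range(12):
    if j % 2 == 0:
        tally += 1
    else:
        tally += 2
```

Let's trace through this code step by step.

Initialize: tally = 0
Entering loop: for j in range(12):

After execution: tally = 18
18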